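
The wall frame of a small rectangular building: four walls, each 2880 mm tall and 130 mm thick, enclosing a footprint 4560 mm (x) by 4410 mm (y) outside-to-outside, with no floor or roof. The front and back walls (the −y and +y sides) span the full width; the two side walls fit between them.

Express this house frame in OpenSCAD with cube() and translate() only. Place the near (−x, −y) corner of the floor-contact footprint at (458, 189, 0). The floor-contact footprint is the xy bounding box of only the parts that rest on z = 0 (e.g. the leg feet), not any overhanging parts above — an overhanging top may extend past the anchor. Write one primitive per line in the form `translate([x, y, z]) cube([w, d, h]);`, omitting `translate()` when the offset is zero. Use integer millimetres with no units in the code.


translate([458, 189, 0]) cube([4560, 130, 2880]);
translate([458, 4469, 0]) cube([4560, 130, 2880]);
translate([458, 319, 0]) cube([130, 4150, 2880]);
translate([4888, 319, 0]) cube([130, 4150, 2880]);


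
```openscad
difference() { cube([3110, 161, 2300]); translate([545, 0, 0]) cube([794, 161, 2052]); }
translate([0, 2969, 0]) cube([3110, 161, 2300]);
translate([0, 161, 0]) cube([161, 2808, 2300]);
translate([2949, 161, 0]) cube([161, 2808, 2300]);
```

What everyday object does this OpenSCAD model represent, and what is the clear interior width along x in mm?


A single room. The interior width is 2788 mm.

Four walls enclosing a rectangle with a door in the front wall — a room. Outside width 3110 minus two 161 mm walls gives 2788 mm.


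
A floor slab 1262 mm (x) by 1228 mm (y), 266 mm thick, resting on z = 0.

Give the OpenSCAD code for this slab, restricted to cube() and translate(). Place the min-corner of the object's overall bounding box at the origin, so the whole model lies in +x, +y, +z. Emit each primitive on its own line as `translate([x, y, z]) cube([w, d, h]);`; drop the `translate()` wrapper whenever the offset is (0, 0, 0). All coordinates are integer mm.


cube([1262, 1228, 266]);


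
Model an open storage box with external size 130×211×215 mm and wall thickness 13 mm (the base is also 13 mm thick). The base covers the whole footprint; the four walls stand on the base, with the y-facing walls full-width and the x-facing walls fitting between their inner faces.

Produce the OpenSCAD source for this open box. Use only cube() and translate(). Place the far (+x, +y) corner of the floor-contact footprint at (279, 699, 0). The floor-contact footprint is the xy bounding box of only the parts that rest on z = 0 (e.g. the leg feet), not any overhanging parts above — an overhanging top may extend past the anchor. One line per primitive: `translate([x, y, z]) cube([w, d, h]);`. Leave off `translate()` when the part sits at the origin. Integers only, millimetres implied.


translate([149, 488, 0]) cube([130, 211, 13]);
translate([149, 488, 13]) cube([130, 13, 202]);
translate([149, 686, 13]) cube([130, 13, 202]);
translate([149, 501, 13]) cube([13, 185, 202]);
translate([266, 501, 13]) cube([13, 185, 202]);


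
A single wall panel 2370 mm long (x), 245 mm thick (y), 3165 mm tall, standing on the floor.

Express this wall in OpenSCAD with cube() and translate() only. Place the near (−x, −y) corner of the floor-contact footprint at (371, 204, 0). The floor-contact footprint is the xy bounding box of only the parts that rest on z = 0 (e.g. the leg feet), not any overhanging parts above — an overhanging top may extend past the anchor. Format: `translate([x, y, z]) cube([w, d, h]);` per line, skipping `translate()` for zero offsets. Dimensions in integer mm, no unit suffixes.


translate([371, 204, 0]) cube([2370, 245, 3165]);


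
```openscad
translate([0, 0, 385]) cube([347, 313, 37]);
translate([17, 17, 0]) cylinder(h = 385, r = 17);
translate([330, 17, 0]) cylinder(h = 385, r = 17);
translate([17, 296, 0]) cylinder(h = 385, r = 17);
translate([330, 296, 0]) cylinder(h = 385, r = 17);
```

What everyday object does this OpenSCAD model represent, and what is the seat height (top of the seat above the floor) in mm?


A stool. The seat height is 422 mm.

A 347×313×37 slab at z = 385 on four corner cylinders — a stool. The seat top is 385 + 37 = 422 mm.


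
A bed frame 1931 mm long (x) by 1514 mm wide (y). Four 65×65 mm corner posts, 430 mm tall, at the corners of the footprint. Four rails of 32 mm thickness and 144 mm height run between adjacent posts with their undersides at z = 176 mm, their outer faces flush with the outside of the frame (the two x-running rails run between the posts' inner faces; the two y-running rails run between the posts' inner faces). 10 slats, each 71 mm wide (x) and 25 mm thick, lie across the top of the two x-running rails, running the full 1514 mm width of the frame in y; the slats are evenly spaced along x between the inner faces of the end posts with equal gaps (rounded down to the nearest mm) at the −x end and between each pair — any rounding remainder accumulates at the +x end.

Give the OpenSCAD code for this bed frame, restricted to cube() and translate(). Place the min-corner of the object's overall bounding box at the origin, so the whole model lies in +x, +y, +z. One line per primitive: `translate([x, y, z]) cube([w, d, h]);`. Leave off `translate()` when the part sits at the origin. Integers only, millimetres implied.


cube([65, 65, 430]);
translate([0, 1449, 0]) cube([65, 65, 430]);
translate([1866, 0, 0]) cube([65, 65, 430]);
translate([1866, 1449, 0]) cube([65, 65, 430]);
translate([65, 0, 176]) cube([1801, 32, 144]);
translate([65, 1482, 176]) cube([1801, 32, 144]);
translate([0, 65, 176]) cube([32, 1384, 144]);
translate([1899, 65, 176]) cube([32, 1384, 144]);
translate([164, 0, 320]) cube([71, 1514, 25]);
translate([334, 0, 320]) cube([71, 1514, 25]);
translate([504, 0, 320]) cube([71, 1514, 25]);
translate([674, 0, 320]) cube([71, 1514, 25]);
translate([844, 0, 320]) cube([71, 1514, 25]);
translate([1014, 0, 320]) cube([71, 1514, 25]);
translate([1184, 0, 320]) cube([71, 1514, 25]);
translate([1354, 0, 320]) cube([71, 1514, 25]);
translate([1524, 0, 320]) cube([71, 1514, 25]);
translate([1694, 0, 320]) cube([71, 1514, 25]);


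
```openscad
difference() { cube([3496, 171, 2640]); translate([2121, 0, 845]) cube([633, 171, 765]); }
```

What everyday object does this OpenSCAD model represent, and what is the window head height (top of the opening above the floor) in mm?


A wall with a window opening. The window head height is 1610 mm.

A wall with a rectangular opening subtracted — a window. Sill at z = 845, opening 765 mm tall, so the head is at 845 + 765 = 1610 mm.


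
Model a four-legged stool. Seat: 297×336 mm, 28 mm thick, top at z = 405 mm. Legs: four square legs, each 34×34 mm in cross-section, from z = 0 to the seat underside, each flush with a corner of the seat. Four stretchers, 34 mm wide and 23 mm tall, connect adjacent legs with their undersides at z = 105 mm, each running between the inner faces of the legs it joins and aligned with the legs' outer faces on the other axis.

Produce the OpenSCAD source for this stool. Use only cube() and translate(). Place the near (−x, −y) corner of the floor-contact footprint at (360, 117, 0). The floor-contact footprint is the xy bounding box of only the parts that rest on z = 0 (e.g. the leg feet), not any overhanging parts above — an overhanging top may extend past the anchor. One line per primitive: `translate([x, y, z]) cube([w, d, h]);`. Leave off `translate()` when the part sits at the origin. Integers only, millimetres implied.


// leg_h = 405 - 28 = 377
// stretcher span = 297 - 2*34 = 229
translate([360, 117, 377]) cube([297, 336, 28]);
translate([360, 117, 0]) cube([34, 34, 377]);
translate([623, 117, 0]) cube([34, 34, 377]);
translate([360, 419, 0]) cube([34, 34, 377]);
translate([623, 419, 0]) cube([34, 34, 377]);
translate([394, 117, 105]) cube([229, 34, 23]);
translate([394, 419, 105]) cube([229, 34, 23]);
translate([360, 151, 105]) cube([34, 268, 23]);
translate([623, 151, 105]) cube([34, 268, 23]);


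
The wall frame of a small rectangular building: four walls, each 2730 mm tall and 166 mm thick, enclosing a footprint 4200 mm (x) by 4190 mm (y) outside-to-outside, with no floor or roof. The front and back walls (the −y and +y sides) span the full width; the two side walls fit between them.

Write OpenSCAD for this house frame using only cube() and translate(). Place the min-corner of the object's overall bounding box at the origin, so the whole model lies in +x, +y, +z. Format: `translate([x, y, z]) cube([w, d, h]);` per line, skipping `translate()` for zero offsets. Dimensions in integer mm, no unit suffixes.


cube([4200, 166, 2730]);
translate([0, 4024, 0]) cube([4200, 166, 2730]);
translate([0, 166, 0]) cube([166, 3858, 2730]);
translate([4034, 166, 0]) cube([166, 3858, 2730]);


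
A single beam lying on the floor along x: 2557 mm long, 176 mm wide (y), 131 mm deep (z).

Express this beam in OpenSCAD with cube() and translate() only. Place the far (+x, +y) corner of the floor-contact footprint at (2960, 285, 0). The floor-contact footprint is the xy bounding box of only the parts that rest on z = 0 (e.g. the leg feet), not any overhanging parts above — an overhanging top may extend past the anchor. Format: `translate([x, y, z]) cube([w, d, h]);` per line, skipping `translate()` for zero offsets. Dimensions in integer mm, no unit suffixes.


translate([403, 109, 0]) cube([2557, 176, 131]);


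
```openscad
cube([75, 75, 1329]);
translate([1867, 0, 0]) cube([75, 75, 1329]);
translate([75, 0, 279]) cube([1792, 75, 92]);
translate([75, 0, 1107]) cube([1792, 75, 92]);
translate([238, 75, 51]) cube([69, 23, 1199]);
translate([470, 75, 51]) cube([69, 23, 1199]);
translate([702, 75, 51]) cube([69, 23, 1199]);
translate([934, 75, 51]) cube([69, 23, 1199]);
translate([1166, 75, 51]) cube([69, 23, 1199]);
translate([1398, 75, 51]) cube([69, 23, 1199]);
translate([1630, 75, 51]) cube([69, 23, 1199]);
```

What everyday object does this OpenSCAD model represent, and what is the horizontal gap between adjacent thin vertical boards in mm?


A fence section. The picket gap is 163 mm.

Two posts, two rails, 7 pickets — a fence section. Span 1792 mm holds 7 pickets of 69 mm with 8 equal gaps: ⌊(1792 − 7·69) / 8⌋ = 163 mm.


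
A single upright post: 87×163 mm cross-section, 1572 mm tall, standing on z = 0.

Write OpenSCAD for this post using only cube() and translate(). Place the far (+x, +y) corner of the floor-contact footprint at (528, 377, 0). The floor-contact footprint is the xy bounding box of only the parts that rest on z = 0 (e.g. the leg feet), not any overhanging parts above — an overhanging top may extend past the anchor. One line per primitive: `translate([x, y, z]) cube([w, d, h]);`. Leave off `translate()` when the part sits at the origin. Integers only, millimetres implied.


translate([441, 214, 0]) cube([87, 163, 1572]);


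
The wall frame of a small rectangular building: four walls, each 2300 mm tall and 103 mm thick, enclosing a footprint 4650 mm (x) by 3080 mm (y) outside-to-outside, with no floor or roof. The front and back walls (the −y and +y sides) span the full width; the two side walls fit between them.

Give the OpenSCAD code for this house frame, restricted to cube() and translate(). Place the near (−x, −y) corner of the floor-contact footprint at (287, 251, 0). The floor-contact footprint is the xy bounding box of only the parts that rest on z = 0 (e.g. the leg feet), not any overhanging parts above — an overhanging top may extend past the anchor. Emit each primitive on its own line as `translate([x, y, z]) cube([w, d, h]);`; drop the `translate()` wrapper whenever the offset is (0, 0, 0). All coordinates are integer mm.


translate([287, 251, 0]) cube([4650, 103, 2300]);
translate([287, 3228, 0]) cube([4650, 103, 2300]);
translate([287, 354, 0]) cube([103, 2874, 2300]);
translate([4834, 354, 0]) cube([103, 2874, 2300]);


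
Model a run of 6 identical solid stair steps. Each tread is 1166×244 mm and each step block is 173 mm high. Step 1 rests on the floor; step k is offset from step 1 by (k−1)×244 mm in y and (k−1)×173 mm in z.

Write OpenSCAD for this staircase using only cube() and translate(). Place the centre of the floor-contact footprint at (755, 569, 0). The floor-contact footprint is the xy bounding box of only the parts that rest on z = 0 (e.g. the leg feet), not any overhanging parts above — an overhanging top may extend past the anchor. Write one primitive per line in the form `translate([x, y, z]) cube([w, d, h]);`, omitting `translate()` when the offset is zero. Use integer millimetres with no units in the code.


translate([172, 447, 0]) cube([1166, 244, 173]);
translate([172, 691, 173]) cube([1166, 244, 173]);
translate([172, 935, 346]) cube([1166, 244, 173]);
translate([172, 1179, 519]) cube([1166, 244, 173]);
translate([172, 1423, 692]) cube([1166, 244, 173]);
translate([172, 1667, 865]) cube([1166, 244, 173]);


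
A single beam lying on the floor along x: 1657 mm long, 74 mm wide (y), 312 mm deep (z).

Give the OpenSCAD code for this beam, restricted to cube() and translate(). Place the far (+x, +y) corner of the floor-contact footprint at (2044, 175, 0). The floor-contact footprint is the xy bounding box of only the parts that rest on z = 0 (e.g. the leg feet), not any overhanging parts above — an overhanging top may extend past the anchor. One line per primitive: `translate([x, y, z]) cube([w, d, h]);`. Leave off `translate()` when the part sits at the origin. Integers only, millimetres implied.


translate([387, 101, 0]) cube([1657, 74, 312]);


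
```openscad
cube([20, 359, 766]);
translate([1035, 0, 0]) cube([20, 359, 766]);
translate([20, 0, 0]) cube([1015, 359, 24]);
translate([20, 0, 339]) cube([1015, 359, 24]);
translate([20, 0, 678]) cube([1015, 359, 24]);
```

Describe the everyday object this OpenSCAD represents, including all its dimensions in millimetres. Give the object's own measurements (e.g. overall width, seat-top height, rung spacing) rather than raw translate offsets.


An open bookshelf. Two side panels, each 20 mm thick, 359 mm deep and 766 mm tall, stand 1055 mm apart (outside-to-outside). Between them sit 3 shelves, each 24 mm thick and 359 mm deep, spanning the full gap between the sides. The bottom shelf rests on the floor (its underside at z = 0) and the clear gap between one shelf's top and the next shelf's underside is 315 mm.


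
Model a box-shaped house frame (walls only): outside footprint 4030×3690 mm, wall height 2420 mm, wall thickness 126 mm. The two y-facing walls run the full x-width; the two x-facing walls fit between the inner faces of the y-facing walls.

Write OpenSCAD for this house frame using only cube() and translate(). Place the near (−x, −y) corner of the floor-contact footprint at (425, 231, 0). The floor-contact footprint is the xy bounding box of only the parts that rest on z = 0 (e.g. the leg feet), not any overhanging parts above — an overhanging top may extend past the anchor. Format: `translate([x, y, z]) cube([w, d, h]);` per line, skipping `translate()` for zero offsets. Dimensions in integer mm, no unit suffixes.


translate([425, 231, 0]) cube([4030, 126, 2420]);
translate([425, 3795, 0]) cube([4030, 126, 2420]);
translate([425, 357, 0]) cube([126, 3438, 2420]);
translate([4329, 357, 0]) cube([126, 3438, 2420]);


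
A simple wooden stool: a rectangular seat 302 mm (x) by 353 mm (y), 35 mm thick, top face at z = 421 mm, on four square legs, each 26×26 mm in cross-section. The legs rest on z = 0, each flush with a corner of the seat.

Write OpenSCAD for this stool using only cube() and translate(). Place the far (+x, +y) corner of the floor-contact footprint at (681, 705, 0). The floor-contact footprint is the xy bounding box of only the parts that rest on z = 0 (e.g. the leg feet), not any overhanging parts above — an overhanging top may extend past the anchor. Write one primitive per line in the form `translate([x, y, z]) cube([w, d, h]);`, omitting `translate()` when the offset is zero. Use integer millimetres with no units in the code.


translate([379, 352, 386]) cube([302, 353, 35]);
translate([379, 352, 0]) cube([26, 26, 386]);
translate([655, 352, 0]) cube([26, 26, 386]);
translate([379, 679, 0]) cube([26, 26, 386]);
translate([655, 679, 0]) cube([26, 26, 386]);


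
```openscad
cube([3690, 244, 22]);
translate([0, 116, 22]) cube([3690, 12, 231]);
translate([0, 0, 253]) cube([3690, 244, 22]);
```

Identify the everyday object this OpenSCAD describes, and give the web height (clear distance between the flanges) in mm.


An I-beam. The web height is 231 mm.

Two wide flanges with a thin centred web — an I-beam. Overall 275 mm minus two 22 mm flanges gives a web of 275 − 2·22 = 231 mm.


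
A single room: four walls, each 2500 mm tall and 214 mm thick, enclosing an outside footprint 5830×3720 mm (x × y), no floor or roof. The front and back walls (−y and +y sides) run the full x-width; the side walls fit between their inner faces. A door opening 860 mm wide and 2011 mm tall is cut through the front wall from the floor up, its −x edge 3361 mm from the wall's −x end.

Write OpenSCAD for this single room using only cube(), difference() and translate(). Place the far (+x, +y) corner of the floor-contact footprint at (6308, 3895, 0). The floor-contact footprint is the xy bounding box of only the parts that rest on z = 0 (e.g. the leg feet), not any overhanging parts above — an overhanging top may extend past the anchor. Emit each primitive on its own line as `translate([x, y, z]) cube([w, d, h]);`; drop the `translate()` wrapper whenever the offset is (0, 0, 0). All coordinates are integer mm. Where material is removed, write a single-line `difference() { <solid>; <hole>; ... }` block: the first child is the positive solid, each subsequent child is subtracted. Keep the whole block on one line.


difference() { translate([478, 175, 0]) cube([5830, 214, 2500]); translate([3839, 175, 0]) cube([860, 214, 2011]); }
translate([478, 3681, 0]) cube([5830, 214, 2500]);
translate([478, 389, 0]) cube([214, 3292, 2500]);
translate([6094, 389, 0]) cube([214, 3292, 2500]);


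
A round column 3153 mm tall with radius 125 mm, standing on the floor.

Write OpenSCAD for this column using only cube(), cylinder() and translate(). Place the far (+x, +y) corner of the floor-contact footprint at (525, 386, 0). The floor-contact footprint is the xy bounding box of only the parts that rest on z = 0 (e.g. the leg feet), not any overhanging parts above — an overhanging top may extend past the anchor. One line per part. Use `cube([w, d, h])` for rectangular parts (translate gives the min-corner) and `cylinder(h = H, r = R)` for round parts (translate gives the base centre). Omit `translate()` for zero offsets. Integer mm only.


translate([400, 261, 0]) cylinder(h = 3153, r = 125);


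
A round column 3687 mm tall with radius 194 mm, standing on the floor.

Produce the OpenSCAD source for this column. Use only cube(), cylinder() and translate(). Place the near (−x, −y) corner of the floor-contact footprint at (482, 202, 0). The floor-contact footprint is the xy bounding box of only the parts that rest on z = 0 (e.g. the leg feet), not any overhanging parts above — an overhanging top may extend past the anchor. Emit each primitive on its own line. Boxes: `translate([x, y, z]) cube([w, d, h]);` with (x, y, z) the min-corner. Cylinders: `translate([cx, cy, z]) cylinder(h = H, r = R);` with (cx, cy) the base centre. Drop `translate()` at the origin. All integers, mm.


translate([676, 396, 0]) cylinder(h = 3687, r = 194);


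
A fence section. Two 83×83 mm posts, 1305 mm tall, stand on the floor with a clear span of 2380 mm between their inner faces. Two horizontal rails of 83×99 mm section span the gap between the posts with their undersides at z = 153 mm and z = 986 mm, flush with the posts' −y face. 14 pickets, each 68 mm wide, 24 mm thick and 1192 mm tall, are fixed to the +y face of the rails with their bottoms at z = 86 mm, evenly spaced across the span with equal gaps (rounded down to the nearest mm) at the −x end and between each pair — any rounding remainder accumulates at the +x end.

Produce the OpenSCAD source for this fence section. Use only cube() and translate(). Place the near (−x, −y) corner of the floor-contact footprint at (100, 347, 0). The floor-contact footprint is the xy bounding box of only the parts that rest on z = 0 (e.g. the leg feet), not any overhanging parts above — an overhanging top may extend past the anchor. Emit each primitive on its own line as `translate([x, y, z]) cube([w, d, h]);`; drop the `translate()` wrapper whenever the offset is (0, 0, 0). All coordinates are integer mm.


translate([100, 347, 0]) cube([83, 83, 1305]);
translate([2563, 347, 0]) cube([83, 83, 1305]);
translate([183, 347, 153]) cube([2380, 83, 99]);
translate([183, 347, 986]) cube([2380, 83, 99]);
translate([278, 430, 86]) cube([68, 24, 1192]);
translate([441, 430, 86]) cube([68, 24, 1192]);
translate([604, 430, 86]) cube([68, 24, 1192]);
translate([767, 430, 86]) cube([68, 24, 1192]);
translate([930, 430, 86]) cube([68, 24, 1192]);
translate([1093, 430, 86]) cube([68, 24, 1192]);
translate([1256, 430, 86]) cube([68, 24, 1192]);
translate([1419, 430, 86]) cube([68, 24, 1192]);
translate([1582, 430, 86]) cube([68, 24, 1192]);
translate([1745, 430, 86]) cube([68, 24, 1192]);
translate([1908, 430, 86]) cube([68, 24, 1192]);
translate([2071, 430, 86]) cube([68, 24, 1192]);
translate([2234, 430, 86]) cube([68, 24, 1192]);
translate([2397, 430, 86]) cube([68, 24, 1192]);


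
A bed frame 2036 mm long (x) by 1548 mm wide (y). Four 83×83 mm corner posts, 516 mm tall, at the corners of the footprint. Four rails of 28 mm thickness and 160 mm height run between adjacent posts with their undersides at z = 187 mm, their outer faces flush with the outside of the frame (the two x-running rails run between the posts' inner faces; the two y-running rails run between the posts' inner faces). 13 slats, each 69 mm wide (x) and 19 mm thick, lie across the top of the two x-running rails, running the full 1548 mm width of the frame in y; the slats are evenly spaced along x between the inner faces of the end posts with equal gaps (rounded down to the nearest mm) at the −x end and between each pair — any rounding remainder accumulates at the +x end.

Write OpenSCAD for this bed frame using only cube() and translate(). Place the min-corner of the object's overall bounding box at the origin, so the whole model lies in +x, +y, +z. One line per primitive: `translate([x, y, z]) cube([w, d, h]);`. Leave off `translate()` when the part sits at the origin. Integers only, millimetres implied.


cube([83, 83, 516]);
translate([0, 1465, 0]) cube([83, 83, 516]);
translate([1953, 0, 0]) cube([83, 83, 516]);
translate([1953, 1465, 0]) cube([83, 83, 516]);
translate([83, 0, 187]) cube([1870, 28, 160]);
translate([83, 1520, 187]) cube([1870, 28, 160]);
translate([0, 83, 187]) cube([28, 1382, 160]);
translate([2008, 83, 187]) cube([28, 1382, 160]);
translate([152, 0, 347]) cube([69, 1548, 19]);
translate([290, 0, 347]) cube([69, 1548, 19]);
translate([428, 0, 347]) cube([69, 1548, 19]);
translate([566, 0, 347]) cube([69, 1548, 19]);
translate([704, 0, 347]) cube([69, 1548, 19]);
translate([842, 0, 347]) cube([69, 1548, 19]);
translate([980, 0, 347]) cube([69, 1548, 19]);
translate([1118, 0, 347]) cube([69, 1548, 19]);
translate([1256, 0, 347]) cube([69, 1548, 19]);
translate([1394, 0, 347]) cube([69, 1548, 19]);
translate([1532, 0, 347]) cube([69, 1548, 19]);
translate([1670, 0, 347]) cube([69, 1548, 19]);
translate([1808, 0, 347]) cube([69, 1548, 19]);


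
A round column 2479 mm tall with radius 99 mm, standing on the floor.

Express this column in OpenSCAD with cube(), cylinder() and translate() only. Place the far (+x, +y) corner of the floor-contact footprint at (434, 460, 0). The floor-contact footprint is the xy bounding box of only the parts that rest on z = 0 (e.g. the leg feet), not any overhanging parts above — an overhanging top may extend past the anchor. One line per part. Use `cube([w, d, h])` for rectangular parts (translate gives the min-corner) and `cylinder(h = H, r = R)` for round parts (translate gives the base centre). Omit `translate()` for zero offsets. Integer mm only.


translate([335, 361, 0]) cylinder(h = 2479, r = 99);


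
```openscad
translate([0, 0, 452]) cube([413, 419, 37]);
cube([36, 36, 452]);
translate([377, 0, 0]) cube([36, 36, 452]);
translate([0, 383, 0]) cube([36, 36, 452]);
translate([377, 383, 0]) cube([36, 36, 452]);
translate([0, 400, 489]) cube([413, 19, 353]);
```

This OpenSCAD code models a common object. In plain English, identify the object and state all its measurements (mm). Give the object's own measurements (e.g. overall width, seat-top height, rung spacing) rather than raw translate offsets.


A chair. The seat is a 413×419×37 mm slab with its top at z = 489 mm, on four 36×36 mm corner legs (flush with the seat edges, standing on z = 0). A flat backrest 19 mm thick, 353 mm tall, spans the full seat width and rises from the seat top along its +y edge, rear face flush with the rear of the seat.


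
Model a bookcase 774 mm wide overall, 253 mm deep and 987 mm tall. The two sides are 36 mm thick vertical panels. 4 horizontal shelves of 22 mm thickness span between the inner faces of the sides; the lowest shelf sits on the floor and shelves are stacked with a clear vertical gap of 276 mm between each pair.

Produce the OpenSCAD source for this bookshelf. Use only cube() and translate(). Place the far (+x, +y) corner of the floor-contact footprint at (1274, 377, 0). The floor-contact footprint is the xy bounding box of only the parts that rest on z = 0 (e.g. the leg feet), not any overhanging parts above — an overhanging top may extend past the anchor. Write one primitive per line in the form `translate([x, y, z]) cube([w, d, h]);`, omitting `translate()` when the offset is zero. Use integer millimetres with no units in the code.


translate([500, 124, 0]) cube([36, 253, 987]);
translate([1238, 124, 0]) cube([36, 253, 987]);
translate([536, 124, 0]) cube([702, 253, 22]);
translate([536, 124, 298]) cube([702, 253, 22]);
translate([536, 124, 596]) cube([702, 253, 22]);
translate([536, 124, 894]) cube([702, 253, 22]);


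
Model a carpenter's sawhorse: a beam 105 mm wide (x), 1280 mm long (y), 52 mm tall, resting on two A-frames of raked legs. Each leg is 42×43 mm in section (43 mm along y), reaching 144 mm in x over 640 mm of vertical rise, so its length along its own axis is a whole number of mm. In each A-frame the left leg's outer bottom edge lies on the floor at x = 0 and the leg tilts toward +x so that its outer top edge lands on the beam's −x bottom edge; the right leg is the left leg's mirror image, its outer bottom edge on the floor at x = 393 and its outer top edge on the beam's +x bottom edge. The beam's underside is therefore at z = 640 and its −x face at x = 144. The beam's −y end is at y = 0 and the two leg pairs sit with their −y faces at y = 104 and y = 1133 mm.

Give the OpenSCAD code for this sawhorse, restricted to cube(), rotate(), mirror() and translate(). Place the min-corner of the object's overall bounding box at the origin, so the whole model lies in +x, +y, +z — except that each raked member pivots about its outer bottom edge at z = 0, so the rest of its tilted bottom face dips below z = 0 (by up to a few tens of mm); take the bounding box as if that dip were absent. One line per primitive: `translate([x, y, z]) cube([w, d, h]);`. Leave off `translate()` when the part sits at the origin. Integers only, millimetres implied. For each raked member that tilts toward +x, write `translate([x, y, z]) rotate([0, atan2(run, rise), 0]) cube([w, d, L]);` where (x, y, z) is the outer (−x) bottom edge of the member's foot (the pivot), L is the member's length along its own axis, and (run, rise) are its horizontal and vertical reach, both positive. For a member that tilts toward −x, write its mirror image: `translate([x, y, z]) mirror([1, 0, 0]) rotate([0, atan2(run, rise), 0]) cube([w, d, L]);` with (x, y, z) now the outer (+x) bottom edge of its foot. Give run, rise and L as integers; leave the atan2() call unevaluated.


// leg length = √(144² + 640²) = 656
// right-leg outer foot x = 2·144 + 105 = 393
// beam min-corner = (144, 0, 640)
translate([144, 0, 640]) cube([105, 1280, 52]);
translate([0, 104, 0]) rotate([0, atan2(144, 640), 0]) cube([42, 43, 656]);
translate([393, 104, 0]) mirror([1, 0, 0]) rotate([0, atan2(144, 640), 0]) cube([42, 43, 656]);
translate([0, 1133, 0]) rotate([0, atan2(144, 640), 0]) cube([42, 43, 656]);
translate([393, 1133, 0]) mirror([1, 0, 0]) rotate([0, atan2(144, 640), 0]) cube([42, 43, 656]);


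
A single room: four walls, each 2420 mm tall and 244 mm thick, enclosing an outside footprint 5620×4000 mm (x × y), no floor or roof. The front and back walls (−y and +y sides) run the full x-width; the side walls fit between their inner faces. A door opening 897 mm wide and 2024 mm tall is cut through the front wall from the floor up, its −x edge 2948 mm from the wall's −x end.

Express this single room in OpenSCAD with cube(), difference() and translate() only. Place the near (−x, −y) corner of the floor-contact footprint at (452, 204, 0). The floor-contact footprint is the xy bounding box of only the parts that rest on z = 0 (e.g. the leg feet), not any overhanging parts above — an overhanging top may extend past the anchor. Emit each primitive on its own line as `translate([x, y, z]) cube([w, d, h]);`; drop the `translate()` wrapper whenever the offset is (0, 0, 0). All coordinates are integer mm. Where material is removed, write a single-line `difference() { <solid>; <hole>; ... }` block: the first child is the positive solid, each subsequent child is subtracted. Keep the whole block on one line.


difference() { translate([452, 204, 0]) cube([5620, 244, 2420]); translate([3400, 204, 0]) cube([897, 244, 2024]); }
translate([452, 3960, 0]) cube([5620, 244, 2420]);
translate([452, 448, 0]) cube([244, 3512, 2420]);
translate([5828, 448, 0]) cube([244, 3512, 2420]);


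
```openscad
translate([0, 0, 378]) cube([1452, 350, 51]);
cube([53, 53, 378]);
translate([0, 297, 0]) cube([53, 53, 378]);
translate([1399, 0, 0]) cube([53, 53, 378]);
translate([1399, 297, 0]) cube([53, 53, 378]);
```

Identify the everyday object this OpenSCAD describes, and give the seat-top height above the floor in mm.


A bench. The seat-top height is 429 mm.

A long slab on four corner posts — a bench. The slab sits at z = 378 with thickness 51, so the top is 378 + 51 = 429 mm.


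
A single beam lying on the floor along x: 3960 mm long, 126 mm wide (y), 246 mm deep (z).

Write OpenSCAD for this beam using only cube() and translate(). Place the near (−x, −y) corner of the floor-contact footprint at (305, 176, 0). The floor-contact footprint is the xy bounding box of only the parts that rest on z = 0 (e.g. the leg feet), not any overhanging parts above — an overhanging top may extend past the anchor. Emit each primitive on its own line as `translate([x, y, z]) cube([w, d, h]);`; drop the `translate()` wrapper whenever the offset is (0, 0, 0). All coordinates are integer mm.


translate([305, 176, 0]) cube([3960, 126, 246]);


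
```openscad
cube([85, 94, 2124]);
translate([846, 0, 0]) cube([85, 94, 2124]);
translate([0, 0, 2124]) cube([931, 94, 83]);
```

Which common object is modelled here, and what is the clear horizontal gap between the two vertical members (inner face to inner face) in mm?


A door frame. The clear opening width is 761 mm.

Two 2124 mm tall posts with a header on top — a door frame. The left jamb is 85 mm wide at x = 0; the right jamb starts at x = 846. The clear opening is 846 − 85 = 761 mm.


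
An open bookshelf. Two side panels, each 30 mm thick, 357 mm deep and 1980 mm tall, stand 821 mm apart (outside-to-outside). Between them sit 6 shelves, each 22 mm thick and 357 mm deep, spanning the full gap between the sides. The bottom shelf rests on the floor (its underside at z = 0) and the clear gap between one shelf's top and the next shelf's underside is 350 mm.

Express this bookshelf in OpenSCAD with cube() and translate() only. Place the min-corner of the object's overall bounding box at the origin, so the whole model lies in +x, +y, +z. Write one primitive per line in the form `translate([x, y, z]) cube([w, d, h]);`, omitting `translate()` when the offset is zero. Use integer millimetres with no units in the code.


cube([30, 357, 1980]);
translate([791, 0, 0]) cube([30, 357, 1980]);
translate([30, 0, 0]) cube([761, 357, 22]);
translate([30, 0, 372]) cube([761, 357, 22]);
translate([30, 0, 744]) cube([761, 357, 22]);
translate([30, 0, 1116]) cube([761, 357, 22]);
translate([30, 0, 1488]) cube([761, 357, 22]);
translate([30, 0, 1860]) cube([761, 357, 22]);


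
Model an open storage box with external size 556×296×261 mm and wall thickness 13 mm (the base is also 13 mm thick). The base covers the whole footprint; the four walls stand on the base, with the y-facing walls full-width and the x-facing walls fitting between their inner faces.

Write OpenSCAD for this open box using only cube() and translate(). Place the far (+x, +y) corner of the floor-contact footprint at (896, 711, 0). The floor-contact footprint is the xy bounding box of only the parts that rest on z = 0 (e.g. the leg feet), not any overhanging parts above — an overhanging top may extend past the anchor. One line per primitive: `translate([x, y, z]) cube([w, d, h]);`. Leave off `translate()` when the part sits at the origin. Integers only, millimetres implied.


translate([340, 415, 0]) cube([556, 296, 13]);
translate([340, 415, 13]) cube([556, 13, 248]);
translate([340, 698, 13]) cube([556, 13, 248]);
translate([340, 428, 13]) cube([13, 270, 248]);
translate([883, 428, 13]) cube([13, 270, 248]);


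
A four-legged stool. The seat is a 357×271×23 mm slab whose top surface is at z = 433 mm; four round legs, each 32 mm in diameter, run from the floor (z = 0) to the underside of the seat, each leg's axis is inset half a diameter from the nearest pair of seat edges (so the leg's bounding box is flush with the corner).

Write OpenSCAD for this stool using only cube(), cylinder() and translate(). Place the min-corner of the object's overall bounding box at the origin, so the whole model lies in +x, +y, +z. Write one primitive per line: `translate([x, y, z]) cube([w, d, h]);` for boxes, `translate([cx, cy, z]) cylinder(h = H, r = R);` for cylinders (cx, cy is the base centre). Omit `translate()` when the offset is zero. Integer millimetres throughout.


translate([0, 0, 410]) cube([357, 271, 23]);
translate([16, 16, 0]) cylinder(h = 410, r = 16);
translate([341, 16, 0]) cylinder(h = 410, r = 16);
translate([16, 255, 0]) cylinder(h = 410, r = 16);
translate([341, 255, 0]) cylinder(h = 410, r = 16);


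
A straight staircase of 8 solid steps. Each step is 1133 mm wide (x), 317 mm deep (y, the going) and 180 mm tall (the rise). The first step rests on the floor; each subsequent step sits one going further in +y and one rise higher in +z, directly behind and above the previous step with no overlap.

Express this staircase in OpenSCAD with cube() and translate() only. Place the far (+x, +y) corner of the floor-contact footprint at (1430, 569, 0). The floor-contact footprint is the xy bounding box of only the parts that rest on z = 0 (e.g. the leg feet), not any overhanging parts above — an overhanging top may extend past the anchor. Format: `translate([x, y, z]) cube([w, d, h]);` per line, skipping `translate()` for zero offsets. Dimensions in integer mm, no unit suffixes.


translate([297, 252, 0]) cube([1133, 317, 180]);
translate([297, 569, 180]) cube([1133, 317, 180]);
translate([297, 886, 360]) cube([1133, 317, 180]);
translate([297, 1203, 540]) cube([1133, 317, 180]);
translate([297, 1520, 720]) cube([1133, 317, 180]);
translate([297, 1837, 900]) cube([1133, 317, 180]);
translate([297, 2154, 1080]) cube([1133, 317, 180]);
translate([297, 2471, 1260]) cube([1133, 317, 180]);


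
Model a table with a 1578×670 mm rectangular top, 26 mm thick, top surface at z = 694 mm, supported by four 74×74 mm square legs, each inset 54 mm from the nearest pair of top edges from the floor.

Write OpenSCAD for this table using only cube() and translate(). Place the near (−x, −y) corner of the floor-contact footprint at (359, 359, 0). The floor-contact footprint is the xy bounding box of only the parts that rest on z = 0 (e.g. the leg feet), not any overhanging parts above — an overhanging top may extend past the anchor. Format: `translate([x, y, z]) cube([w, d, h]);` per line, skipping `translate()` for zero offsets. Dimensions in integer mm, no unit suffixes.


translate([305, 305, 668]) cube([1578, 670, 26]);
translate([359, 359, 0]) cube([74, 74, 668]);
translate([1755, 359, 0]) cube([74, 74, 668]);
translate([359, 847, 0]) cube([74, 74, 668]);
translate([1755, 847, 0]) cube([74, 74, 668]);


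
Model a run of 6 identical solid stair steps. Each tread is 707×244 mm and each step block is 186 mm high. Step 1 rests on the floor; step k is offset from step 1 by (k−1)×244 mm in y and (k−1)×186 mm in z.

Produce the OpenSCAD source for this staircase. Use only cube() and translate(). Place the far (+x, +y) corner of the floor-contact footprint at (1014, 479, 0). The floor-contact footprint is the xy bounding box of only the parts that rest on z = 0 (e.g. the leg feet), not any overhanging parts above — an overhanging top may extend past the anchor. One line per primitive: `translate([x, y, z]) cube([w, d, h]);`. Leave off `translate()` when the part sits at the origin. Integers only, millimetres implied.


translate([307, 235, 0]) cube([707, 244, 186]);
translate([307, 479, 186]) cube([707, 244, 186]);
translate([307, 723, 372]) cube([707, 244, 186]);
translate([307, 967, 558]) cube([707, 244, 186]);
translate([307, 1211, 744]) cube([707, 244, 186]);
translate([307, 1455, 930]) cube([707, 244, 186]);


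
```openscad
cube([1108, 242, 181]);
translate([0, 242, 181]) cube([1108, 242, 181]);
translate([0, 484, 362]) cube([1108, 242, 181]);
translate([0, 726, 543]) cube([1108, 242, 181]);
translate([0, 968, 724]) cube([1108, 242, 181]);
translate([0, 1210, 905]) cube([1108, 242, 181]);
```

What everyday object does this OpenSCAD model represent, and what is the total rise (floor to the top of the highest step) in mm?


A staircase. The total rise is 1086 mm.

6 identical blocks, each offset up and back from the previous — a staircase. Each step is 181 mm tall and there are 6 of them, so the total rise is 6 × 181 = 1086 mm.


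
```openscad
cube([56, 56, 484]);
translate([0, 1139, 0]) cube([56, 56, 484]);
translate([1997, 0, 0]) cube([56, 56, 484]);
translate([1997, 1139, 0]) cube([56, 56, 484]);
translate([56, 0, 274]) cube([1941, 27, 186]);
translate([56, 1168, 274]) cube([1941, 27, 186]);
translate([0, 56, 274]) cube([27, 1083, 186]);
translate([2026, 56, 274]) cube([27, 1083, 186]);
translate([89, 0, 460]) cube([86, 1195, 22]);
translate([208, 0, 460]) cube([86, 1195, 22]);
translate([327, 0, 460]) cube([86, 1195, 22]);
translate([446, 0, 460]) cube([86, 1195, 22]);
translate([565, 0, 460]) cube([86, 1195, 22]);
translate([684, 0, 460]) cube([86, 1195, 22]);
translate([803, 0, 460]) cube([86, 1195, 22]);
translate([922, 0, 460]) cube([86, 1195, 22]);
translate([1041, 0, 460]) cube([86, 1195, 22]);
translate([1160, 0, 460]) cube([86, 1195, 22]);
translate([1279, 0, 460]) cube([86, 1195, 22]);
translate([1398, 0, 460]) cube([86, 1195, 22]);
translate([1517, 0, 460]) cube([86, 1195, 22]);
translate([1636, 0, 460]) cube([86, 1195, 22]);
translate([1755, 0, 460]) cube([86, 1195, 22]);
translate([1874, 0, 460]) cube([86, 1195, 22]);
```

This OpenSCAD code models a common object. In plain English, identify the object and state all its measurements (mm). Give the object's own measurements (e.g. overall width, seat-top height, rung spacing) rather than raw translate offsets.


A bed frame 2053 mm long (x) by 1195 mm wide (y). Four 56×56 mm corner posts, 484 mm tall, at the corners of the footprint. Four rails of 27 mm thickness and 186 mm height run between adjacent posts with their undersides at z = 274 mm, their outer faces flush with the outside of the frame (the two x-running rails run between the posts' inner faces; the two y-running rails run between the posts' inner faces). 16 slats, each 86 mm wide (x) and 22 mm thick, lie across the top of the two x-running rails, running the full 1195 mm width of the frame in y; along x they sit between the end posts with a 33 mm gap after the −x posts and between neighbouring slats, leaving 37 mm before the +x posts.
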